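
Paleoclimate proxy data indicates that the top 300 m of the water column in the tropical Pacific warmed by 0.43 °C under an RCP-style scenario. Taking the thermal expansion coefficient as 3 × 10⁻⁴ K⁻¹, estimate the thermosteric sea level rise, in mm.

Δh = αΔT·H = 3×10⁻⁴ × 0.43 × 300 = 0.03870 m

Δh ≈ 38.7 mm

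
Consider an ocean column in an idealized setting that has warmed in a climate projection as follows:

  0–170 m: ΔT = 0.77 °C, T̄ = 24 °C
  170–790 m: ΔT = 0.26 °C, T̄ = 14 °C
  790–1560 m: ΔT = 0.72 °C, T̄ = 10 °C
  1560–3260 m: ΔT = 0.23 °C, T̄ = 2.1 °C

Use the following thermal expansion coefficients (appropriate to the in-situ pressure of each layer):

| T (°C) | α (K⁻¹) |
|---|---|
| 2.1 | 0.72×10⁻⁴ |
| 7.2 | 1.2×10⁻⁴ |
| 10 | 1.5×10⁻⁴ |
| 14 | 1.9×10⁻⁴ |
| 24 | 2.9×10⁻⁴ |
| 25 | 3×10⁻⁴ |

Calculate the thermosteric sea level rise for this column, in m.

Layer 1 at 24 °C → α = 2.9×10⁻⁴ K⁻¹
Layer 2 at 14 °C → α = 1.9×10⁻⁴ K⁻¹
Layer 3 at 10 °C → α = 1.5×10⁻⁴ K⁻¹
Layer 4 at 2.1 °C → α = 0.72×10⁻⁴ K⁻¹
2.9×10⁻⁴ × 0.77 × 170 = 0.037961 m
Layer 2: 1.9×10⁻⁴ × 0.26 × 620 = 0.030628 m
Layer 3: 770 × 0.72 × 1.5×10⁻⁴ = 0.08316 m
0.72×10⁻⁴ × 1700 × 0.23 = 0.028152 m
Δh = 0.037961 + 0.030628 + 0.08316 + 0.028152 = 0.179901 m

about 0.180 m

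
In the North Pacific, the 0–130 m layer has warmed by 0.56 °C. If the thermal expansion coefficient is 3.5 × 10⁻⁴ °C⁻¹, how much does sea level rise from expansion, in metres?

Δh = αΔT·H = 3.5×10⁻⁴ × 0.56 × 130 = 0.02548 m

about 0.0255 m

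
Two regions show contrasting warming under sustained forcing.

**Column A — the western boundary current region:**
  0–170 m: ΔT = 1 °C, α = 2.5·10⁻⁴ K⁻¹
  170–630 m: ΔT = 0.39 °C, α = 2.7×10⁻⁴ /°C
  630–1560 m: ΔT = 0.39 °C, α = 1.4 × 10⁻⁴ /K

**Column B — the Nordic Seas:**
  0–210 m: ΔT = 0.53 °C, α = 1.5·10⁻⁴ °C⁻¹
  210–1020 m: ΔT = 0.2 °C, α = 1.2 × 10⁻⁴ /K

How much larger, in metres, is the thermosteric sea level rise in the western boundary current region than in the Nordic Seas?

A 0–170 m: 2.5×10⁻⁴ × 1 × 170 = 0.04250 m
A Layer 2: 0.39 × 2.7×10⁻⁴ × 460 = 0.048438 m
A Layer 3: 0.39 × 930 × 1.4×10⁻⁴ = 0.050778 m
A total: 0.141716 m
B 1.5×10⁻⁴ × 210 × 0.53 = 0.016695 m
B Layer 2: 1.2×10⁻⁴ × 0.2 × 810 = 0.01944 m
B total: 0.036135 m
Difference: 0.141716 − 0.036135 = 0.105581 m

0.106 m larger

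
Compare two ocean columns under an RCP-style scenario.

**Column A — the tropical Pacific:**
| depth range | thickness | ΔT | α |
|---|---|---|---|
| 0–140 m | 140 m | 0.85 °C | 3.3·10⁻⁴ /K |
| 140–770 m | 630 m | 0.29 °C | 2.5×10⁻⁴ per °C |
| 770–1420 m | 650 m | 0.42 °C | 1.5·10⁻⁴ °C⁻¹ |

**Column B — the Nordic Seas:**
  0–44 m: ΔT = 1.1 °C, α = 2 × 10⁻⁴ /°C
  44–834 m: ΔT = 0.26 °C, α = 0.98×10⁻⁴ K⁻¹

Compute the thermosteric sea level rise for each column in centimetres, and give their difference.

A: 12.6 cm; B: 2.98 cm; difference 9.61 cm

A 0–140 m: 3.3×10⁻⁴ × 0.85 × 140 = 0.03927 m
A Layer 2: 2.5×10⁻⁴ × 630 × 0.29 = 0.045675 m
A 0.42 × 650 × 1.5×10⁻⁴ = 0.04095 m
A total: 0.125895 m
B 2×10⁻⁴ × 44 × 1.1 = 0.00968 m
B 0.26 × 790 × 0.98×10⁻⁴ = 0.0201292 m
B total: 0.0298092 m
Difference: 0.125895 − 0.0298092 = 0.0960858 m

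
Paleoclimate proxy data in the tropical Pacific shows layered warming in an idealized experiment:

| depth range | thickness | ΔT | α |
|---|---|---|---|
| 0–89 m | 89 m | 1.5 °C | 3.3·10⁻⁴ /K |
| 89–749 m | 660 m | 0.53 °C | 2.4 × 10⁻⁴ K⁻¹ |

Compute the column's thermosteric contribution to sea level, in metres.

0.13 m

Layer 1: 3.3×10⁻⁴ × 1.5 × 89 = 0.044055 m
0.53 × 2.4×10⁻⁴ × 660 = 0.083952 m
Δh = 0.044055 + 0.083952 = 0.128007 m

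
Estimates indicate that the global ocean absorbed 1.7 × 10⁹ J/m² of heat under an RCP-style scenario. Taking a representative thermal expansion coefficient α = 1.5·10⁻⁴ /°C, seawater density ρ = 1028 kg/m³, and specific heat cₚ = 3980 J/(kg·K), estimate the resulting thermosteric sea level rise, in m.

0.062 m

Δh = αQ/(ρcₚ) = 1.5×10⁻⁴ × 1.7×10⁹ / (1028 × 3980) ≈ 0.062325 m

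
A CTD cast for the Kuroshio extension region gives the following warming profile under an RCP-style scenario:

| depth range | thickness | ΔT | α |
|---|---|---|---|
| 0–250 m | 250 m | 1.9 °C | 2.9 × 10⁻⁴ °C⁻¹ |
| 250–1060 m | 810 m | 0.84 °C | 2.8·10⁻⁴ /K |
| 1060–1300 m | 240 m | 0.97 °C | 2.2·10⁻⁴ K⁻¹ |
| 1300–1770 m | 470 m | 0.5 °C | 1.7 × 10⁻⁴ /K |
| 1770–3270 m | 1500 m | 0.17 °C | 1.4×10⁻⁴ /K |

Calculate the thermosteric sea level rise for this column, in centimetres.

0–250 m: 250 × 2.9×10⁻⁴ × 1.9 = 0.13775 m
Layer 2: 2.8×10⁻⁴ × 0.84 × 810 = 0.190512 m
Layer 3: 240 × 2.2×10⁻⁴ × 0.97 = 0.051216 m
Layer 4: 1.7×10⁻⁴ × 470 × 0.5 = 0.03995 m
1770–3270 m: 1.4×10⁻⁴ × 0.17 × 1500 = 0.03570 m
Δh = 0.13775 + 0.190512 + 0.051216 + 0.03995 + 0.03570 = 0.455128 m

about 45.5 cm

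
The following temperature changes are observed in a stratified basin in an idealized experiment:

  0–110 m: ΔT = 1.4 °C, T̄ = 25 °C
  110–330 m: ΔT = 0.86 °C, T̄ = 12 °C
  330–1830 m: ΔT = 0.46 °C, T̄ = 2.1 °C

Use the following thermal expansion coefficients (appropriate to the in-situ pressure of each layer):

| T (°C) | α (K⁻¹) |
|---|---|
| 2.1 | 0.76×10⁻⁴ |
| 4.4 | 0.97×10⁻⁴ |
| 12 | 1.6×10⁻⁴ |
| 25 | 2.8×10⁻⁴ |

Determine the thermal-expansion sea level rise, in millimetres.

130 mm

Layer 1 at 25 °C → α = 2.8×10⁻⁴ K⁻¹
Layer 2 at 12 °C → α = 1.6×10⁻⁴ K⁻¹
Layer 3 at 2.1 °C → α = 0.76×10⁻⁴ K⁻¹
110 × 2.8×10⁻⁴ × 1.4 = 0.04312 m
Layer 2: 1.6×10⁻⁴ × 220 × 0.86 = 0.030272 m
0.76×10⁻⁴ × 0.46 × 1500 = 0.05244 m
Δh = 0.04312 + 0.030272 + 0.05244 = 0.125832 m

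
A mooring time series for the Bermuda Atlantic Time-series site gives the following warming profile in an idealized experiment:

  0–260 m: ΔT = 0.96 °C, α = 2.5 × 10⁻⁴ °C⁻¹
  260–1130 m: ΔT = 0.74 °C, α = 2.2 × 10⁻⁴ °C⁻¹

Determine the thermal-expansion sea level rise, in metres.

260 × 2.5×10⁻⁴ × 0.96 = 0.06240 m
2.2×10⁻⁴ × 870 × 0.74 = 0.141636 m
Δh = 0.06240 + 0.141636 = 0.204036 m

0.204 m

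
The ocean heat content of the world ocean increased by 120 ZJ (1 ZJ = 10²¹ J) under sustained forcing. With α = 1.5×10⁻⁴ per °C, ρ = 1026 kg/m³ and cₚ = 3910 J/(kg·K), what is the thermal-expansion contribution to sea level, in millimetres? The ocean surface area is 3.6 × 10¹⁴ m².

Per unit area: Q = 120×10²¹ / (3.6×10¹⁴) ≈ 3.333×10⁸ J/m²
Δh = αQ/(ρcₚ) = 1.5×10⁻⁴ × 3.333×10⁸ / (1026 × 3910) ≈ 0.012462 m

Δh ≈ 12.5 mm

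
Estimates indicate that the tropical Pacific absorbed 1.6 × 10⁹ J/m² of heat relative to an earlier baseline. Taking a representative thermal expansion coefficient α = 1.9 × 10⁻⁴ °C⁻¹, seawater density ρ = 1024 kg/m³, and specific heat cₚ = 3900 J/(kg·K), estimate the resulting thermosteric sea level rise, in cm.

Δh = αQ/(ρcₚ) = 1.9×10⁻⁴ × 1.6×10⁹ / (1024 × 3900) ≈ 0.076122 m

Δh = 7.6 cm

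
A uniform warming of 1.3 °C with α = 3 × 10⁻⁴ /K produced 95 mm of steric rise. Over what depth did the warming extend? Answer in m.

about 244 m

H = Δh/(αΔT) = 0.095 / (3×10⁻⁴ × 1.3) ≈ 243.6 m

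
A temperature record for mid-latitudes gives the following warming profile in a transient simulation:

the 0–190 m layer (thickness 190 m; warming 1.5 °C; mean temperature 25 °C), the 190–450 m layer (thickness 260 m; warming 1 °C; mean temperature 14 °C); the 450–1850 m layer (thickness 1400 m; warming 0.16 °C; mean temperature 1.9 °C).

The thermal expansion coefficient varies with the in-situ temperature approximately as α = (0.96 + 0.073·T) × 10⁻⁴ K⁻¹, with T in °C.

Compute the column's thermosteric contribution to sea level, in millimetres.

156 mm of thermosteric rise

Layer 1: α = (0.96 + 0.073×25)×10⁻⁴ = 2.785×10⁻⁴ K⁻¹
Layer 2: α = (0.96 + 0.073×14)×10⁻⁴ = 1.982×10⁻⁴ K⁻¹
Layer 3: α = (0.96 + 0.073×1.9)×10⁻⁴ = 1.0987×10⁻⁴ K⁻¹
0–190 m: 1.5 × 2.785×10⁻⁴ × 190 = 0.0793725 m
Layer 2: 260 × 1.982×10⁻⁴ × 1 = 0.051532 m
1.0987×10⁻⁴ × 1400 × 0.16 = 0.02461088 m
Δh = 0.0793725 + 0.051532 + 0.02461088 = 0.15551538 m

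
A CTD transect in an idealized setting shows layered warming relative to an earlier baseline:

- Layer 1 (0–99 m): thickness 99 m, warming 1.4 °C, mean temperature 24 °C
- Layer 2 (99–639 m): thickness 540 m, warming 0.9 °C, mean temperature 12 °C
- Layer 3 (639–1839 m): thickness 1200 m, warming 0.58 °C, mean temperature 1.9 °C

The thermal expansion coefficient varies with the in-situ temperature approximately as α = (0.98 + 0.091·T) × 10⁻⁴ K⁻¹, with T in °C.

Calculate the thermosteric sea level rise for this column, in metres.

0.225 m of thermosteric rise

Layer 1: α = (0.98 + 0.091×24)×10⁻⁴ = 3.164×10⁻⁴ K⁻¹
Layer 2: α = (0.98 + 0.091×12)×10⁻⁴ = 2.072×10⁻⁴ K⁻¹
Layer 3: α = (0.98 + 0.091×1.9)×10⁻⁴ = 1.1529×10⁻⁴ K⁻¹
Layer 1: 3.164×10⁻⁴ × 1.4 × 99 = 0.04385304 m
0.9 × 540 × 2.072×10⁻⁴ = 0.1006992 m
Layer 3: 0.58 × 1.1529×10⁻⁴ × 1200 = 0.08024184 m
Δh = 0.04385304 + 0.1006992 + 0.08024184 = 0.22479408 m ≈ 0.225 m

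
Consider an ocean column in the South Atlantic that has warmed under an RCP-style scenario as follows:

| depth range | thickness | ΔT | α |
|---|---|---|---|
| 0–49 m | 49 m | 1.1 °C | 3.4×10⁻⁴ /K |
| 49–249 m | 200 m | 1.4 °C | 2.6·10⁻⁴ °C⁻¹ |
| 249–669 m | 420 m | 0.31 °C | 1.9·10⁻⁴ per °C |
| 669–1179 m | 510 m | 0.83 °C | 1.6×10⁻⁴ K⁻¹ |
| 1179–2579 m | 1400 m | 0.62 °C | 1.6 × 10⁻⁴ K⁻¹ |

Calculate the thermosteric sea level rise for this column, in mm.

322 mm

Layer 1: 1.1 × 3.4×10⁻⁴ × 49 = 0.018326 m
Layer 2: 1.4 × 200 × 2.6×10⁻⁴ = 0.07280 m
0.31 × 1.9×10⁻⁴ × 420 = 0.024738 m
Layer 4: 1.6×10⁻⁴ × 510 × 0.83 = 0.067728 m
Layer 5: 1.6×10⁻⁴ × 0.62 × 1400 = 0.13888 m
Δh = 0.018326 + 0.07280 + 0.024738 + 0.067728 + 0.13888 = 0.322472 m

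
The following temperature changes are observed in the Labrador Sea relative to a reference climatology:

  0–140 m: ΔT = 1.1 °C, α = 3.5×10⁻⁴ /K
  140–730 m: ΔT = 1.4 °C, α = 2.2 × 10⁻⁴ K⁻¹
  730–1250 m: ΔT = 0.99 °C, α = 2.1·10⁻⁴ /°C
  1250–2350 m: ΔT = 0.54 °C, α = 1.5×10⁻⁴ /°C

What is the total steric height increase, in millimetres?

430 mm

1.1 × 140 × 3.5×10⁻⁴ = 0.05390 m
1.4 × 590 × 2.2×10⁻⁴ = 0.18172 m
520 × 2.1×10⁻⁴ × 0.99 = 0.108108 m
Layer 4: 1100 × 0.54 × 1.5×10⁻⁴ = 0.08910 m
Δh = 0.05390 + 0.18172 + 0.108108 + 0.08910 = 0.432828 m ≈ 430 mm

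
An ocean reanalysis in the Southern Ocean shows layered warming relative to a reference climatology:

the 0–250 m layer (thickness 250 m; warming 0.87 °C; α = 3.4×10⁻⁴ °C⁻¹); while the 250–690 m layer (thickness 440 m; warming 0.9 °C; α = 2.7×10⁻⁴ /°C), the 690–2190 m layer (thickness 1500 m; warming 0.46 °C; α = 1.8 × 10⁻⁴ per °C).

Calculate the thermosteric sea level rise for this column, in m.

0–250 m: 250 × 3.4×10⁻⁴ × 0.87 = 0.07395 m
Layer 2: 0.9 × 440 × 2.7×10⁻⁴ = 0.10692 m
690–2190 m: 1500 × 1.8×10⁻⁴ × 0.46 = 0.12420 m
Δh = 0.07395 + 0.10692 + 0.12420 = 0.30507 m

Δh ≈ 0.305 m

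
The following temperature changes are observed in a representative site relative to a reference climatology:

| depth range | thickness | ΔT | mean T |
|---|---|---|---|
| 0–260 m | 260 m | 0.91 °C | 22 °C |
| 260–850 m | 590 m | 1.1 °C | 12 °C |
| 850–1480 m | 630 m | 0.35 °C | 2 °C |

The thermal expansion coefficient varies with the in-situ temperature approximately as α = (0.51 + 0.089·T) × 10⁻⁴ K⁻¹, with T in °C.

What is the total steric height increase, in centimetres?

Δh = 17.6 cm

Layer 1: α = (0.51 + 0.089×22)×10⁻⁴ = 2.468×10⁻⁴ K⁻¹
Layer 2: α = (0.51 + 0.089×12)×10⁻⁴ = 1.578×10⁻⁴ K⁻¹
Layer 3: α = (0.51 + 0.089×2)×10⁻⁴ = 0.688×10⁻⁴ K⁻¹
Layer 1: 0.91 × 2.468×10⁻⁴ × 260 = 0.05839288 m
260–850 m: 1.1 × 590 × 1.578×10⁻⁴ = 0.1024122 m
850–1480 m: 0.688×10⁻⁴ × 630 × 0.35 = 0.0151704 m
Δh = 0.05839288 + 0.1024122 + 0.0151704 = 0.17597548 m ≈ 17.6 cm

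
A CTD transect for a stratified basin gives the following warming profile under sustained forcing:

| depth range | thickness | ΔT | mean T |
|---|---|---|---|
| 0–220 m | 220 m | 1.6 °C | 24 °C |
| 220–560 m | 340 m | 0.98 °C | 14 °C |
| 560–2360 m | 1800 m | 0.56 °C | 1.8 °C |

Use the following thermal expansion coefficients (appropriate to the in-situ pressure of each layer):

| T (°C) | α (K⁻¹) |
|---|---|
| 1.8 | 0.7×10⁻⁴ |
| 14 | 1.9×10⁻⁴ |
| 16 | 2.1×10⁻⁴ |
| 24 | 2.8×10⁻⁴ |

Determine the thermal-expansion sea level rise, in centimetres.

Δh = 23.2 cm

Layer 1 at 24 °C → α = 2.8×10⁻⁴ K⁻¹
Layer 2 at 14 °C → α = 1.9×10⁻⁴ K⁻¹
Layer 3 at 1.8 °C → α = 0.7×10⁻⁴ K⁻¹
Layer 1: 2.8×10⁻⁴ × 220 × 1.6 = 0.09856 m
220–560 m: 340 × 1.9×10⁻⁴ × 0.98 = 0.063308 m
0.7×10⁻⁴ × 1800 × 0.56 = 0.07056 m
Δh = 0.09856 + 0.063308 + 0.07056 = 0.232428 m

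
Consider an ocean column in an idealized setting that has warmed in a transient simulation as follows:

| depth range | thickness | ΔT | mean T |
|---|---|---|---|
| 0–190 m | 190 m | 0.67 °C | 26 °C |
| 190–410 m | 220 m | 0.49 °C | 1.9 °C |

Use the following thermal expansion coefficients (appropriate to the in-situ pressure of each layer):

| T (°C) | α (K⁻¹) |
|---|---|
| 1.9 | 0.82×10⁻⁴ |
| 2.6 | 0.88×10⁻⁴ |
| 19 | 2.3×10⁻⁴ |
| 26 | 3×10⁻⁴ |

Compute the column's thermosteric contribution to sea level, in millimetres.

Layer 1 at 26 °C → α = 3×10⁻⁴ K⁻¹
Layer 2 at 1.9 °C → α = 0.82×10⁻⁴ K⁻¹
0.67 × 190 × 3×10⁻⁴ = 0.03819 m
190–410 m: 220 × 0.49 × 0.82×10⁻⁴ = 0.0088396 m
Δh = 0.03819 + 0.0088396 = 0.0470296 m

47.0 mm of thermosteric rise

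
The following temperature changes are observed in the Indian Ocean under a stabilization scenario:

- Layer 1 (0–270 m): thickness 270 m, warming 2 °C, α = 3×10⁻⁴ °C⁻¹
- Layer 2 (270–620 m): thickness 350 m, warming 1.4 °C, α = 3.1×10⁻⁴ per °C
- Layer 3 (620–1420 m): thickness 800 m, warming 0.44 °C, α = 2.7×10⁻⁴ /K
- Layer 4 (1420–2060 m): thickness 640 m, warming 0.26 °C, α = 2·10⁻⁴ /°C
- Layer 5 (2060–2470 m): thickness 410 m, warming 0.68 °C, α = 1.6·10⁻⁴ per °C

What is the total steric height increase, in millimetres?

Δh ≈ 487 mm

Layer 1: 2 × 270 × 3×10⁻⁴ = 0.16200 m
350 × 3.1×10⁻⁴ × 1.4 = 0.15190 m
620–1420 m: 2.7×10⁻⁴ × 0.44 × 800 = 0.09504 m
Layer 4: 0.26 × 2×10⁻⁴ × 640 = 0.03328 m
2060–2470 m: 410 × 0.68 × 1.6×10⁻⁴ = 0.044608 m
Δh = 0.16200 + 0.15190 + 0.09504 + 0.03328 + 0.044608 = 0.486828 m ≈ 487 mm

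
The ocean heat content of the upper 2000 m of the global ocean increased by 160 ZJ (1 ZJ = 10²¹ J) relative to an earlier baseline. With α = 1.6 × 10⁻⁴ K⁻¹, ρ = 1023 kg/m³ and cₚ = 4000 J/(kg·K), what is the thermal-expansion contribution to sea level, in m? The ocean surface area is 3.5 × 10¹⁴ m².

0.0179 m

Per unit area: Q = 160×10²¹ / (3.5×10¹⁴) ≈ 4.571×10⁸ J/m²
Δh = αQ/(ρcₚ) = 1.6×10⁻⁴ × 4.571×10⁸ / (1023 × 4000) ≈ 0.017873 m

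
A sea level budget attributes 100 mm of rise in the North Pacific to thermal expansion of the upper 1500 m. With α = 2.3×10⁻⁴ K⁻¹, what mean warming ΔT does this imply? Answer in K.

ΔT = Δh/(αH) = 0.1 / (2.3×10⁻⁴ × 1500) ≈ 0.2899 K

about 0.290 K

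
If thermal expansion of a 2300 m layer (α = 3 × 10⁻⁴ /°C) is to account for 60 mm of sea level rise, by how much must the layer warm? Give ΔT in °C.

ΔT = Δh/(αH) = 0.06 / (3×10⁻⁴ × 2300) ≈ 0.08696 °C

about 0.0870 °C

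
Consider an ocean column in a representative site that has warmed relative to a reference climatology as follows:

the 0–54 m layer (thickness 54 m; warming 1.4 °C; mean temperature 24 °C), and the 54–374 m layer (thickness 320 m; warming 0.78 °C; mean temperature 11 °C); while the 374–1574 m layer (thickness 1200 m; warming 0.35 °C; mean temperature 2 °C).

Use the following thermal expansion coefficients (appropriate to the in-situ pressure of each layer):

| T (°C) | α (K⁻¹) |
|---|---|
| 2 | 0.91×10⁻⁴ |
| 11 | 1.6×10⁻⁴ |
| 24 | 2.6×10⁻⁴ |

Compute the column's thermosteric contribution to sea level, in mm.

about 97.8 mm

Layer 1 at 24 °C → α = 2.6×10⁻⁴ K⁻¹
Layer 2 at 11 °C → α = 1.6×10⁻⁴ K⁻¹
Layer 3 at 2 °C → α = 0.91×10⁻⁴ K⁻¹
Layer 1: 2.6×10⁻⁴ × 1.4 × 54 = 0.019656 m
320 × 1.6×10⁻⁴ × 0.78 = 0.039936 m
Layer 3: 1200 × 0.91×10⁻⁴ × 0.35 = 0.03822 m
Δh = 0.019656 + 0.039936 + 0.03822 = 0.097812 m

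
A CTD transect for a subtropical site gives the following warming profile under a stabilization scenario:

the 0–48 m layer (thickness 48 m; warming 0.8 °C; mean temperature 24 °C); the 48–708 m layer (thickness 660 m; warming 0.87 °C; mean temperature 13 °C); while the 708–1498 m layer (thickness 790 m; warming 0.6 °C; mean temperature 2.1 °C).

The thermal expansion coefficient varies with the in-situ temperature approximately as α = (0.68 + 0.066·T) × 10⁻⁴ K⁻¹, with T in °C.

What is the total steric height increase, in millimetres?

Δh ≈ 140 mm

Layer 1: α = (0.68 + 0.066×24)×10⁻⁴ = 2.264×10⁻⁴ K⁻¹
Layer 2: α = (0.68 + 0.066×13)×10⁻⁴ = 1.538×10⁻⁴ K⁻¹
Layer 3: α = (0.68 + 0.066×2.1)×10⁻⁴ = 0.8186×10⁻⁴ K⁻¹
0–48 m: 48 × 0.8 × 2.264×10⁻⁴ = 0.00869376 m
Layer 2: 660 × 1.538×10⁻⁴ × 0.87 = 0.08831196 m
0.6 × 0.8186×10⁻⁴ × 790 = 0.03880164 m
Δh = 0.00869376 + 0.08831196 + 0.03880164 = 0.13580736 m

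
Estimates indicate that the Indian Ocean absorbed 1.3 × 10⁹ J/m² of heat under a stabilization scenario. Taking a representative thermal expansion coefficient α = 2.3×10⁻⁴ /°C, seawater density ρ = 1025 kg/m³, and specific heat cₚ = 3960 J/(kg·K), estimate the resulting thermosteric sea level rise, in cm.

Δh = αQ/(ρcₚ) = 2.3×10⁻⁴ × 1.3×10⁹ / (1025 × 3960) ≈ 0.073663 m

about 7.4 cm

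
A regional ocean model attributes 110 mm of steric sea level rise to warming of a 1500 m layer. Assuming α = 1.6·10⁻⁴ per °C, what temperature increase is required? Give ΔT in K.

ΔT = Δh/(αH) = 0.11 / (1.6×10⁻⁴ × 1500) ≈ 0.4583 K

ΔT ≈ 0.458 K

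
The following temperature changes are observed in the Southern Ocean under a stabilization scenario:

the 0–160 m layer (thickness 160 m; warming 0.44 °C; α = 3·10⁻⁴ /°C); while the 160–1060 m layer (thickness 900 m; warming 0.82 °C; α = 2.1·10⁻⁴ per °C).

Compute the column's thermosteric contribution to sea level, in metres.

Δh = 0.176 m

0–160 m: 160 × 3×10⁻⁴ × 0.44 = 0.02112 m
0.82 × 2.1×10⁻⁴ × 900 = 0.15498 m
Δh = 0.02112 + 0.15498 = 0.17610 m ≈ 0.176 m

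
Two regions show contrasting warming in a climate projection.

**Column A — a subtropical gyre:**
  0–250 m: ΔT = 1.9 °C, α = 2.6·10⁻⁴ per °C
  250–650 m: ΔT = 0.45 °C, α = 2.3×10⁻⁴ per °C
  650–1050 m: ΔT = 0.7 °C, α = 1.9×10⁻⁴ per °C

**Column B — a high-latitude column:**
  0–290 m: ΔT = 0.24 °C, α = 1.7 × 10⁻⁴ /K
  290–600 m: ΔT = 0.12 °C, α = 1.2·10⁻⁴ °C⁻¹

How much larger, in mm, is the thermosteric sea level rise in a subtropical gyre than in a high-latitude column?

202 mm larger

A Layer 1: 1.9 × 250 × 2.6×10⁻⁴ = 0.12350 m
A 0.45 × 2.3×10⁻⁴ × 400 = 0.04140 m
A Layer 3: 0.7 × 400 × 1.9×10⁻⁴ = 0.05320 m
A total: 0.21810 m
B 0–290 m: 1.7×10⁻⁴ × 0.24 × 290 = 0.011832 m
B 290–600 m: 310 × 1.2×10⁻⁴ × 0.12 = 0.004464 m
B total: 0.016296 m
Difference: 0.21810 − 0.016296 = 0.201804 m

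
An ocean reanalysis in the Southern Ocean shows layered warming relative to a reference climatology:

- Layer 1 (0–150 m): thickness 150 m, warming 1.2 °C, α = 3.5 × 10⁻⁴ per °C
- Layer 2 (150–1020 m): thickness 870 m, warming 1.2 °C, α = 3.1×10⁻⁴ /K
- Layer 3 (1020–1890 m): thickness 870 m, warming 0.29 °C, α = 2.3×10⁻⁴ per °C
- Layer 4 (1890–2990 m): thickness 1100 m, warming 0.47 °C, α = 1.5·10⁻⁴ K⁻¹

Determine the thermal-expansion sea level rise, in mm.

522 mm of thermosteric rise

1.2 × 150 × 3.5×10⁻⁴ = 0.06300 m
150–1020 m: 3.1×10⁻⁴ × 1.2 × 870 = 0.32364 m
Layer 3: 2.3×10⁻⁴ × 870 × 0.29 = 0.058029 m
0.47 × 1100 × 1.5×10⁻⁴ = 0.07755 m
Δh = 0.06300 + 0.32364 + 0.058029 + 0.07755 = 0.522219 m ≈ 522 mm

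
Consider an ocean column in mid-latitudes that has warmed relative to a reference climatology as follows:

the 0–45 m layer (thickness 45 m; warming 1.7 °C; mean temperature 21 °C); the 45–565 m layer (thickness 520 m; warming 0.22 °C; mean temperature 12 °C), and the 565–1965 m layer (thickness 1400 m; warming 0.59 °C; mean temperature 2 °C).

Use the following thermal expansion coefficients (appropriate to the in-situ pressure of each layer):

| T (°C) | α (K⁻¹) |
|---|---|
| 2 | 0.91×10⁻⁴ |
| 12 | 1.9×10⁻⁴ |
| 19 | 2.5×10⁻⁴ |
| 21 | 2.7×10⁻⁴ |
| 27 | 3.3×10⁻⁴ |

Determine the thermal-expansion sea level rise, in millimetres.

Layer 1 at 21 °C → α = 2.7×10⁻⁴ K⁻¹
Layer 2 at 12 °C → α = 1.9×10⁻⁴ K⁻¹
Layer 3 at 2 °C → α = 0.91×10⁻⁴ K⁻¹
0–45 m: 45 × 1.7 × 2.7×10⁻⁴ = 0.020655 m
0.22 × 520 × 1.9×10⁻⁴ = 0.021736 m
0.59 × 0.91×10⁻⁴ × 1400 = 0.075166 m
Δh = 0.020655 + 0.021736 + 0.075166 = 0.117557 m

Δh ≈ 120 mm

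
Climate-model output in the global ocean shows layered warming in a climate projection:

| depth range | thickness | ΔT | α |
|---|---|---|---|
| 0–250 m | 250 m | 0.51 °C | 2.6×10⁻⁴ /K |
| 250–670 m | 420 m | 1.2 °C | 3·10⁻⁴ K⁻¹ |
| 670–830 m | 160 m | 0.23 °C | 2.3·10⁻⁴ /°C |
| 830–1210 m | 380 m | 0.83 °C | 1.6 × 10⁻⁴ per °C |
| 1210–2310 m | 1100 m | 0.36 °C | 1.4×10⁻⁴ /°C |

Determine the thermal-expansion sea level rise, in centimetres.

0–250 m: 2.6×10⁻⁴ × 0.51 × 250 = 0.03315 m
250–670 m: 3×10⁻⁴ × 420 × 1.2 = 0.15120 m
670–830 m: 160 × 2.3×10⁻⁴ × 0.23 = 0.008464 m
Layer 4: 380 × 0.83 × 1.6×10⁻⁴ = 0.050464 m
1210–2310 m: 0.36 × 1.4×10⁻⁴ × 1100 = 0.05544 m
Δh = 0.03315 + 0.15120 + 0.008464 + 0.050464 + 0.05544 = 0.298718 m

29.9 cm of thermosteric rise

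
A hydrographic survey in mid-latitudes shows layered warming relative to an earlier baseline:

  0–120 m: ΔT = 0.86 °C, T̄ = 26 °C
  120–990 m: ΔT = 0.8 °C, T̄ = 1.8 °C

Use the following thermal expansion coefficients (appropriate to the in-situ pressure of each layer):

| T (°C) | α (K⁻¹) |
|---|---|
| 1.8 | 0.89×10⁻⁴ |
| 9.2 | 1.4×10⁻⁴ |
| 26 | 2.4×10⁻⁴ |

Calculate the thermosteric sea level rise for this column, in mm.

Layer 1 at 26 °C → α = 2.4×10⁻⁴ K⁻¹
Layer 2 at 1.8 °C → α = 0.89×10⁻⁴ K⁻¹
120 × 2.4×10⁻⁴ × 0.86 = 0.024768 m
Layer 2: 870 × 0.8 × 0.89×10⁻⁴ = 0.061944 m
Δh = 0.024768 + 0.061944 = 0.086712 m

about 87 mm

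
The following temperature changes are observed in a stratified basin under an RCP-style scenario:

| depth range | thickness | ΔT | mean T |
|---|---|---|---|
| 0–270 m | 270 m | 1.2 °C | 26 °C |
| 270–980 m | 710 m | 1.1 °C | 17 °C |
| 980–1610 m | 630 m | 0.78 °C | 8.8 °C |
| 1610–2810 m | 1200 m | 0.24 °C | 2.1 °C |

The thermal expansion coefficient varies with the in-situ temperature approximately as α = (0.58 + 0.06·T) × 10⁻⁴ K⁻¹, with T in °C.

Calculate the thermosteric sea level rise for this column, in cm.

Δh = 26.9 cm

Layer 1: α = (0.58 + 0.06×26)×10⁻⁴ = 2.14×10⁻⁴ K⁻¹
Layer 2: α = (0.58 + 0.06×17)×10⁻⁴ = 1.6×10⁻⁴ K⁻¹
Layer 3: α = (0.58 + 0.06×8.8)×10⁻⁴ = 1.108×10⁻⁴ K⁻¹
Layer 4: α = (0.58 + 0.06×2.1)×10⁻⁴ = 0.706×10⁻⁴ K⁻¹
2.14×10⁻⁴ × 270 × 1.2 = 0.069336 m
270–980 m: 1.1 × 710 × 1.6×10⁻⁴ = 0.12496 m
0.78 × 1.108×10⁻⁴ × 630 = 0.05444712 m
Layer 4: 0.706×10⁻⁴ × 0.24 × 1200 = 0.0203328 m
Δh = 0.069336 + 0.12496 + 0.05444712 + 0.0203328 = 0.26907592 m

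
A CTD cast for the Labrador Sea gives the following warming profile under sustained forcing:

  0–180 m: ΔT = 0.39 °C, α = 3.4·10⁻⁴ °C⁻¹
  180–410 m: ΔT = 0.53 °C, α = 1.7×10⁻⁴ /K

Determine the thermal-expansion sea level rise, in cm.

0.39 × 180 × 3.4×10⁻⁴ = 0.023868 m
Layer 2: 230 × 0.53 × 1.7×10⁻⁴ = 0.020723 m
Δh = 0.023868 + 0.020723 = 0.044591 m

about 4.46 cm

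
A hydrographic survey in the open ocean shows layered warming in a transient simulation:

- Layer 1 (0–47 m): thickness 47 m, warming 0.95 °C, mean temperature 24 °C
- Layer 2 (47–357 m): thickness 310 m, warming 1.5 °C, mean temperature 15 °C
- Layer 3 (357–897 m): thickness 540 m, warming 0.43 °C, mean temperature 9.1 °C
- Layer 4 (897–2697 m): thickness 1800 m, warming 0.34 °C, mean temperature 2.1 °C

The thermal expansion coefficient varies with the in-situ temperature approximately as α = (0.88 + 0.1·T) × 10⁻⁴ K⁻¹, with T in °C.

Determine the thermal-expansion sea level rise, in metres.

0.234 m

Layer 1: α = (0.88 + 0.1×24)×10⁻⁴ = 3.28×10⁻⁴ K⁻¹
Layer 2: α = (0.88 + 0.1×15)×10⁻⁴ = 2.38×10⁻⁴ K⁻¹
Layer 3: α = (0.88 + 0.1×9.1)×10⁻⁴ = 1.79×10⁻⁴ K⁻¹
Layer 4: α = (0.88 + 0.1×2.1)×10⁻⁴ = 1.09×10⁻⁴ K⁻¹
Layer 1: 0.95 × 47 × 3.28×10⁻⁴ = 0.0146452 m
47–357 m: 310 × 1.5 × 2.38×10⁻⁴ = 0.11067 m
Layer 3: 1.79×10⁻⁴ × 0.43 × 540 = 0.0415638 m
897–2697 m: 0.34 × 1.09×10⁻⁴ × 1800 = 0.066708 m
Δh = 0.0146452 + 0.11067 + 0.0415638 + 0.066708 = 0.233587 m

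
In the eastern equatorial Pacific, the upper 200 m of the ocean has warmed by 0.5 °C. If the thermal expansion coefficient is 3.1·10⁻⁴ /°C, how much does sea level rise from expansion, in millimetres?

31.0 mm

Δh = αΔT·H = 3.1×10⁻⁴ × 0.5 × 200 = 0.03100 m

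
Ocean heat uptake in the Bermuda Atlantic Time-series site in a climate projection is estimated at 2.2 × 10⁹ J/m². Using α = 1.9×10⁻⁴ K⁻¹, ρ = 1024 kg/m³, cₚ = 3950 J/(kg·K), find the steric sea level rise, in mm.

Δh = αQ/(ρcₚ) = 1.9×10⁻⁴ × 2.2×10⁹ / (1024 × 3950) ≈ 0.10334 m

103 mm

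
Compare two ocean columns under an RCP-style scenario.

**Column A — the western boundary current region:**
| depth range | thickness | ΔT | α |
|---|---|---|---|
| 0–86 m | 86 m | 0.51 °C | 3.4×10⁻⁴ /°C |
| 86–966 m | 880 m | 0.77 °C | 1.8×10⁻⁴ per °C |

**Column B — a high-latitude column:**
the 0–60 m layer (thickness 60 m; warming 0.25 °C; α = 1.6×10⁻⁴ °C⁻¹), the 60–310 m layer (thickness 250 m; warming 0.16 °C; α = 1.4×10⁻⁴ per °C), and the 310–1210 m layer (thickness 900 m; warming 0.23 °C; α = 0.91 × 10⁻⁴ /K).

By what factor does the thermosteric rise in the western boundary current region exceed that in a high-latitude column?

A 0–86 m: 3.4×10⁻⁴ × 86 × 0.51 = 0.0149124 m
A 86–966 m: 1.8×10⁻⁴ × 880 × 0.77 = 0.121968 m
A total: 0.1368804 m
B 0–60 m: 60 × 0.25 × 1.6×10⁻⁴ = 0.00240 m
B Layer 2: 0.16 × 250 × 1.4×10⁻⁴ = 0.00560 m
B 0.23 × 0.91×10⁻⁴ × 900 = 0.018837 m
B total: 0.026837 m
Ratio: 0.1368804 / 0.026837 ≈ 5.100

≈ 5.10×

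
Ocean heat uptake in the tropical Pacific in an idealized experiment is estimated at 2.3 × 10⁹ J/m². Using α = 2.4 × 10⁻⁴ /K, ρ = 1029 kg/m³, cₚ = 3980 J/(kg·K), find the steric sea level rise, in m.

Δh = 0.135 m

Δh = αQ/(ρcₚ) = 2.4×10⁻⁴ × 2.3×10⁹ / (1029 × 3980) ≈ 0.13478 m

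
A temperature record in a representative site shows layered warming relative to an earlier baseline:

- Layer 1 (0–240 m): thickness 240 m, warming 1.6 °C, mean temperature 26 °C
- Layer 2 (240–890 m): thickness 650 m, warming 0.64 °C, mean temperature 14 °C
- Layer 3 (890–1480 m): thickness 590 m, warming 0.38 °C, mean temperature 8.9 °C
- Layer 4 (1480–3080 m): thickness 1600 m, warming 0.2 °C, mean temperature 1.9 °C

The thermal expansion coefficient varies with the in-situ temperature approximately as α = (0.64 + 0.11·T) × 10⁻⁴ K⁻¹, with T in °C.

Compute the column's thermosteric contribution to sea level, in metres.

about 0.289 m

Layer 1: α = (0.64 + 0.11×26)×10⁻⁴ = 3.5×10⁻⁴ K⁻¹
Layer 2: α = (0.64 + 0.11×14)×10⁻⁴ = 2.18×10⁻⁴ K⁻¹
Layer 3: α = (0.64 + 0.11×8.9)×10⁻⁴ = 1.619×10⁻⁴ K⁻¹
Layer 4: α = (0.64 + 0.11×1.9)×10⁻⁴ = 0.849×10⁻⁴ K⁻¹
240 × 1.6 × 3.5×10⁻⁴ = 0.13440 m
Layer 2: 650 × 2.18×10⁻⁴ × 0.64 = 0.090688 m
Layer 3: 1.619×10⁻⁴ × 0.38 × 590 = 0.03629798 m
Layer 4: 1600 × 0.849×10⁻⁴ × 0.2 = 0.027168 m
Δh = 0.13440 + 0.090688 + 0.03629798 + 0.027168 = 0.28855398 m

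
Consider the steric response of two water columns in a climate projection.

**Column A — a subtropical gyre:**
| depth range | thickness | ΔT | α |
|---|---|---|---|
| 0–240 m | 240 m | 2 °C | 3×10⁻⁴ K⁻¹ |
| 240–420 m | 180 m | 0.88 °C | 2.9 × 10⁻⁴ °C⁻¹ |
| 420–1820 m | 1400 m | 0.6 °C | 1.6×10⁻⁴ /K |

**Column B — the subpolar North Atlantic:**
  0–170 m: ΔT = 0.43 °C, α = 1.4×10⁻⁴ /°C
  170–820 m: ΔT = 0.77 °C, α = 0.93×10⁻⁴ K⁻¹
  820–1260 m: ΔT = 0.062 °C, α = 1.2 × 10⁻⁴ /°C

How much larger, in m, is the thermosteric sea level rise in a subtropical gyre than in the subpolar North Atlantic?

A Layer 1: 240 × 2 × 3×10⁻⁴ = 0.14400 m
A 180 × 0.88 × 2.9×10⁻⁴ = 0.045936 m
A 1400 × 0.6 × 1.6×10⁻⁴ = 0.13440 m
A total: 0.324336 m
B 170 × 0.43 × 1.4×10⁻⁴ = 0.010234 m
B 0.93×10⁻⁴ × 650 × 0.77 = 0.0465465 m
B Layer 3: 440 × 0.062 × 1.2×10⁻⁴ = 0.0032736 m
B total: 0.0600541 m
Difference: 0.324336 − 0.0600541 = 0.2642819 m

0.264 m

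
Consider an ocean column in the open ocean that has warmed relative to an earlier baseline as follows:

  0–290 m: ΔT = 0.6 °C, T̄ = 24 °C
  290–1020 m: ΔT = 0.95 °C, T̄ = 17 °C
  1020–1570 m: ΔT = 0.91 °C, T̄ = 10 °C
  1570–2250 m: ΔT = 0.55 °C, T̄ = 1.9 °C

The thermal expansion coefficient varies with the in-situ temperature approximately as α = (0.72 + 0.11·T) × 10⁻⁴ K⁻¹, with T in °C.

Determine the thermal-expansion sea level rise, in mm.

Layer 1: α = (0.72 + 0.11×24)×10⁻⁴ = 3.36×10⁻⁴ K⁻¹
Layer 2: α = (0.72 + 0.11×17)×10⁻⁴ = 2.59×10⁻⁴ K⁻¹
Layer 3: α = (0.72 + 0.11×10)×10⁻⁴ = 1.82×10⁻⁴ K⁻¹
Layer 4: α = (0.72 + 0.11×1.9)×10⁻⁴ = 0.929×10⁻⁴ K⁻¹
0–290 m: 3.36×10⁻⁴ × 290 × 0.6 = 0.058464 m
290–1020 m: 0.95 × 2.59×10⁻⁴ × 730 = 0.1796165 m
Layer 3: 0.91 × 550 × 1.82×10⁻⁴ = 0.091091 m
Layer 4: 0.929×10⁻⁴ × 0.55 × 680 = 0.0347446 m
Δh = 0.058464 + 0.1796165 + 0.091091 + 0.0347446 = 0.3639161 m

360 mm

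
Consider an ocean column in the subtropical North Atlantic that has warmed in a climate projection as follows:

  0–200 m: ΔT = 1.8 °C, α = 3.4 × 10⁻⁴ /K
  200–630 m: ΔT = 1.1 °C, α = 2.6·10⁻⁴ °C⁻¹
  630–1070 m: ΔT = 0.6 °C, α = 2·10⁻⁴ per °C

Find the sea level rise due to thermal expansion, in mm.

298 mm

200 × 1.8 × 3.4×10⁻⁴ = 0.12240 m
200–630 m: 430 × 2.6×10⁻⁴ × 1.1 = 0.12298 m
Layer 3: 2×10⁻⁴ × 0.6 × 440 = 0.05280 m
Δh = 0.12240 + 0.12298 + 0.05280 = 0.29818 m ≈ 298 mm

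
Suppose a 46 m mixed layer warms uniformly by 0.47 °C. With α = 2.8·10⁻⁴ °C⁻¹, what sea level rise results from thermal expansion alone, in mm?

Δh = αΔT·H = 2.8×10⁻⁴ × 0.47 × 46 = 0.0060536 m

6.05 mm of thermosteric rise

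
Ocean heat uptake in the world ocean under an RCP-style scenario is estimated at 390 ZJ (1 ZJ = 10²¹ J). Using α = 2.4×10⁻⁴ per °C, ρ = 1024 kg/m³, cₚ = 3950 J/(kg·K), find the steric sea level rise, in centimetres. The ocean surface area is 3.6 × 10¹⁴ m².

6.43 cm

Per unit area: Q = 390×10²¹ / (3.6×10¹⁴) ≈ 1.083×10⁹ J/m²
Δh = αQ/(ρcₚ) = 2.4×10⁻⁴ × 1.083×10⁹ / (1024 × 3950) ≈ 0.06426 m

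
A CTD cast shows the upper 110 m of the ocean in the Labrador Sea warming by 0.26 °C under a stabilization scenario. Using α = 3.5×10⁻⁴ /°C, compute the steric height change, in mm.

Δh = 10.0 mm

Δh = αΔT·H = 3.5×10⁻⁴ × 0.26 × 110 = 0.01001 m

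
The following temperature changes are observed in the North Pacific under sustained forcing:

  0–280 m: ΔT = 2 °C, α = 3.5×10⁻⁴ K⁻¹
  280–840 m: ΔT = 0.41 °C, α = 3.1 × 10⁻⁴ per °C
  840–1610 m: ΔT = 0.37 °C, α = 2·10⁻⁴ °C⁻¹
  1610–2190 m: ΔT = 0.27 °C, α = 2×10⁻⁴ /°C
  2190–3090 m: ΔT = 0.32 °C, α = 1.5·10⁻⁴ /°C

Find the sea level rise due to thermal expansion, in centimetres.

Layer 1: 3.5×10⁻⁴ × 280 × 2 = 0.19600 m
Layer 2: 560 × 0.41 × 3.1×10⁻⁴ = 0.071176 m
0.37 × 2×10⁻⁴ × 770 = 0.05698 m
1610–2190 m: 0.27 × 2×10⁻⁴ × 580 = 0.03132 m
Layer 5: 1.5×10⁻⁴ × 0.32 × 900 = 0.04320 m
Δh = 0.19600 + 0.071176 + 0.05698 + 0.03132 + 0.04320 = 0.398676 m ≈ 40 cm

about 40 cm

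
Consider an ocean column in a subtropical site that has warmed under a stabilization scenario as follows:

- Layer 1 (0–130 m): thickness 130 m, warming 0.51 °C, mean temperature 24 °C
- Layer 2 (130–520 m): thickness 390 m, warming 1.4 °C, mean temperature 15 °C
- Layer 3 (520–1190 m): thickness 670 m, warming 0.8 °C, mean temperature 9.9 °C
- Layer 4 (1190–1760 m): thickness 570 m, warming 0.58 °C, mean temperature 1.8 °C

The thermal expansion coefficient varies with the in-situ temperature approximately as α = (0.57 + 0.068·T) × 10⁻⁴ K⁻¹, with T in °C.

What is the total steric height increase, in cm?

19.1 cm

Layer 1: α = (0.57 + 0.068×24)×10⁻⁴ = 2.202×10⁻⁴ K⁻¹
Layer 2: α = (0.57 + 0.068×15)×10⁻⁴ = 1.59×10⁻⁴ K⁻¹
Layer 3: α = (0.57 + 0.068×9.9)×10⁻⁴ = 1.2432×10⁻⁴ K⁻¹
Layer 4: α = (0.57 + 0.068×1.8)×10⁻⁴ = 0.6924×10⁻⁴ K⁻¹
Layer 1: 0.51 × 2.202×10⁻⁴ × 130 = 0.01459926 m
390 × 1.59×10⁻⁴ × 1.4 = 0.086814 m
520–1190 m: 0.8 × 670 × 1.2432×10⁻⁴ = 0.06663552 m
1190–1760 m: 570 × 0.6924×10⁻⁴ × 0.58 = 0.022890744 m
Δh = 0.01459926 + 0.086814 + 0.06663552 + 0.022890744 = 0.190939524 m ≈ 19.1 cm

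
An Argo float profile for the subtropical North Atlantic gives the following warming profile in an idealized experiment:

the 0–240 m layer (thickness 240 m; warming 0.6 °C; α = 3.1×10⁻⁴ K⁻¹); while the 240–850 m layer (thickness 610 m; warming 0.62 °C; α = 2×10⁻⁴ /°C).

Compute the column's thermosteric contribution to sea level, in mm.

Layer 1: 0.6 × 240 × 3.1×10⁻⁴ = 0.04464 m
610 × 0.62 × 2×10⁻⁴ = 0.07564 m
Δh = 0.04464 + 0.07564 = 0.12028 m ≈ 120 mm

about 120 mm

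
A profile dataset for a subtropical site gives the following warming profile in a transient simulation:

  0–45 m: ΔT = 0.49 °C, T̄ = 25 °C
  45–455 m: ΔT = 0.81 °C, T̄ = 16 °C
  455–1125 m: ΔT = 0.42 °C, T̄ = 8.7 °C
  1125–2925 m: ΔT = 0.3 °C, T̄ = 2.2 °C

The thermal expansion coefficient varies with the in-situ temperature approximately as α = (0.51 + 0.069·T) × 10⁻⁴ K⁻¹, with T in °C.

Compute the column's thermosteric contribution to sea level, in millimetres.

Layer 1: α = (0.51 + 0.069×25)×10⁻⁴ = 2.235×10⁻⁴ K⁻¹
Layer 2: α = (0.51 + 0.069×16)×10⁻⁴ = 1.614×10⁻⁴ K⁻¹
Layer 3: α = (0.51 + 0.069×8.7)×10⁻⁴ = 1.1103×10⁻⁴ K⁻¹
Layer 4: α = (0.51 + 0.069×2.2)×10⁻⁴ = 0.6618×10⁻⁴ K⁻¹
2.235×10⁻⁴ × 0.49 × 45 = 0.004928175 m
1.614×10⁻⁴ × 0.81 × 410 = 0.05360094 m
670 × 1.1103×10⁻⁴ × 0.42 = 0.031243842 m
Layer 4: 0.3 × 0.6618×10⁻⁴ × 1800 = 0.0357372 m
Δh = 0.004928175 + 0.05360094 + 0.031243842 + 0.0357372 = 0.125510157 m ≈ 130 mm

Δh ≈ 130 mm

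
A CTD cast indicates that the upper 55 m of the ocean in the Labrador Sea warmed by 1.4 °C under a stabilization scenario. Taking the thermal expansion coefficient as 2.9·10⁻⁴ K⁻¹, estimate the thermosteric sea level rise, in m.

Δh = αΔT·H = 2.9×10⁻⁴ × 1.4 × 55 = 0.02233 m

0.022 m of thermosteric rise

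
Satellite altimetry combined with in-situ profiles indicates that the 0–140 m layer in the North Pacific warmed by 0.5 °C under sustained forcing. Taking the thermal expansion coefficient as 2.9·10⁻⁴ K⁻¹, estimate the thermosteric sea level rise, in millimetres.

Δh = αΔT·H = 2.9×10⁻⁴ × 0.5 × 140 = 0.02030 m

Δh = 20 mm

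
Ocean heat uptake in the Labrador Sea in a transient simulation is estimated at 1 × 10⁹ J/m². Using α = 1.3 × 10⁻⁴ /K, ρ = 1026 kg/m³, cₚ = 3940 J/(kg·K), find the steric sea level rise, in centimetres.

Δh = αQ/(ρcₚ) = 1.3×10⁻⁴ × 1×10⁹ / (1026 × 3940) ≈ 0.032159 m

about 3.22 cm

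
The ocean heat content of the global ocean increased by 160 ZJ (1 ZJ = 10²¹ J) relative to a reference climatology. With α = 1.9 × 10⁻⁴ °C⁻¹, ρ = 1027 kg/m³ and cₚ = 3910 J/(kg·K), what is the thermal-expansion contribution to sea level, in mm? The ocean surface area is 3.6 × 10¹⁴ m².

Per unit area: Q = 160×10²¹ / (3.6×10¹⁴) ≈ 4.444×10⁸ J/m²
Δh = αQ/(ρcₚ) = 1.9×10⁻⁴ × 4.444×10⁸ / (1027 × 3910) ≈ 0.021027 m

21.0 mm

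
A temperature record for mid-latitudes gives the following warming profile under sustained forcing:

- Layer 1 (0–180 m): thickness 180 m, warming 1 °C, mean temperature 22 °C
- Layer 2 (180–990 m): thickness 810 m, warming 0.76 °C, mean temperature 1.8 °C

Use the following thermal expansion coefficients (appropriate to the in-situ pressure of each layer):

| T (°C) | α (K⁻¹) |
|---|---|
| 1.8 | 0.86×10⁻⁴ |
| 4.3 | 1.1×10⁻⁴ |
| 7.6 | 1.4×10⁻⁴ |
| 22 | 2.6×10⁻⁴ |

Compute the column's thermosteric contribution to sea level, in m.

Δh ≈ 0.0997 m

Layer 1 at 22 °C → α = 2.6×10⁻⁴ K⁻¹
Layer 2 at 1.8 °C → α = 0.86×10⁻⁴ K⁻¹
2.6×10⁻⁴ × 180 × 1 = 0.04680 m
Layer 2: 810 × 0.86×10⁻⁴ × 0.76 = 0.0529416 m
Δh = 0.04680 + 0.0529416 = 0.0997416 m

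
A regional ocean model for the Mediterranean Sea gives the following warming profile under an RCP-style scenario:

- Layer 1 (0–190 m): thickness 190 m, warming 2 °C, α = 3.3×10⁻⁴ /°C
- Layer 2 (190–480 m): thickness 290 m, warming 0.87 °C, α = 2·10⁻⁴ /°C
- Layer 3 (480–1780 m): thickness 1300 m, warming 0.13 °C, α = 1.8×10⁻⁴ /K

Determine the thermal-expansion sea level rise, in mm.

Δh ≈ 210 mm

0–190 m: 190 × 3.3×10⁻⁴ × 2 = 0.12540 m
190–480 m: 0.87 × 2×10⁻⁴ × 290 = 0.05046 m
480–1780 m: 0.13 × 1.8×10⁻⁴ × 1300 = 0.03042 m
Δh = 0.12540 + 0.05046 + 0.03042 = 0.20628 m ≈ 210 mm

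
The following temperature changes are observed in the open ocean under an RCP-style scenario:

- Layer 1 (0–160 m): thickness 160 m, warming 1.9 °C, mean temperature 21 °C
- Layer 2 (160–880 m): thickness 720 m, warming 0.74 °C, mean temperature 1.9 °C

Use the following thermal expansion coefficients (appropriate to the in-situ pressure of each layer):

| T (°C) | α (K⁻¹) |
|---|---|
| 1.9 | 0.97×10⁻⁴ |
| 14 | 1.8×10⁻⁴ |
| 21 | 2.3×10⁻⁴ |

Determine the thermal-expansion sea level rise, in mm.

Δh = 122 mm

Layer 1 at 21 °C → α = 2.3×10⁻⁴ K⁻¹
Layer 2 at 1.9 °C → α = 0.97×10⁻⁴ K⁻¹
160 × 2.3×10⁻⁴ × 1.9 = 0.06992 m
Layer 2: 0.97×10⁻⁴ × 0.74 × 720 = 0.0516816 m
Δh = 0.06992 + 0.0516816 = 0.1216016 m ≈ 122 mm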